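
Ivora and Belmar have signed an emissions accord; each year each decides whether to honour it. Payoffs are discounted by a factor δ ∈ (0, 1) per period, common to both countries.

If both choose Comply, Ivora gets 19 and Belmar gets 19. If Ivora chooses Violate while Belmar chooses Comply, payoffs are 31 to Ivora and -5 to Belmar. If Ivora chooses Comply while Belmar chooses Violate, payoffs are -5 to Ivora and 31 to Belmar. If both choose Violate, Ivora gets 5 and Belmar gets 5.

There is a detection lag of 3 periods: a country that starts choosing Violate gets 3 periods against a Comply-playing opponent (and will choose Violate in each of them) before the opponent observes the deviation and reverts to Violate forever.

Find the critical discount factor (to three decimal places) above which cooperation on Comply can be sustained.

0.773

A deviator earns 31 for 3 periods, then 5 forever; cooperating earns 19 forever. Multiplying the IC by (1−δ):
19 ≥ 31(1−δ^3) + 5δ^3, so 26·δ^3 ≥ 12 and δ^3 ≥ 6/13.
δ ≥ (6/13)^(1/3) ≈ 0.773.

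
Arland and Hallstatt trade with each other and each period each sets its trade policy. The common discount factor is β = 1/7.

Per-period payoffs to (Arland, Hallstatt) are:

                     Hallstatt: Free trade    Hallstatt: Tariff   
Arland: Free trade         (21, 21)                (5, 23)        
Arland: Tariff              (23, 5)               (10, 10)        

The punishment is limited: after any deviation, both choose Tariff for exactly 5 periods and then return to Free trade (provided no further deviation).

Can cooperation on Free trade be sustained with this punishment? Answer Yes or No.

A one-shot deviation gives 23 now, then 10 for 5 periods, then back to 21.
Gain from deviating: (23−21) today; loss: (21−10) in each of the next 5 periods.
No-deviation condition: (21−10)(β+…+β^5) ≥ 23−21, i.e. β+…+β^5 ≥ 2/11.
At β = 1/7: β+…+β^5 = 0.1667 < 0.1818.
So cooperation is not sustainable.

No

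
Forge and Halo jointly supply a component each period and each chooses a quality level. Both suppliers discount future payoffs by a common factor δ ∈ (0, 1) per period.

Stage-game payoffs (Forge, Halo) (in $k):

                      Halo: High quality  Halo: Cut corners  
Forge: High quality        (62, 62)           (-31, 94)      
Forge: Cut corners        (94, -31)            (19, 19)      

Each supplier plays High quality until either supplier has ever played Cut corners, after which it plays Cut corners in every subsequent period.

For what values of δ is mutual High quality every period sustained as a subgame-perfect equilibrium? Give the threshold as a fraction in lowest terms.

One-period gain from deviating is 94 − 62 = 32. The loss is 62 − 19 = 43 in every subsequent period, with present value 43·δ/(1−δ).
Deviation is unprofitable when 43·δ/(1−δ) ≥ 32, i.e. δ/(1−δ) ≥ 32/43.
Equivalently δ ≥ 32/(32+43) = 32/75.

32/75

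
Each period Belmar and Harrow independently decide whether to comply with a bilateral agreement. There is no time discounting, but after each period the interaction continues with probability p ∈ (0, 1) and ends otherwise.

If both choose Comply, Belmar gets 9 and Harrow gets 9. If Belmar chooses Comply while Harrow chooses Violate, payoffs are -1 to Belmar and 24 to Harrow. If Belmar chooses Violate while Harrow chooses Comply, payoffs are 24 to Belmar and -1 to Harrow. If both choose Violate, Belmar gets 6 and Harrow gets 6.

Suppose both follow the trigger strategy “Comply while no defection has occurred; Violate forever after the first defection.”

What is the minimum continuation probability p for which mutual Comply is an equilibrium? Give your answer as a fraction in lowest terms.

5/6

Expected cooperation value is 9 + p·9 + p²·9 + … = 9/(1−p); deviation gives 24 + p·6/(1−p).
9 ≥ 24(1−p) + 6p ⇒ 18p ≥ 15 ⇒ p ≥ 15/18 = 5/6.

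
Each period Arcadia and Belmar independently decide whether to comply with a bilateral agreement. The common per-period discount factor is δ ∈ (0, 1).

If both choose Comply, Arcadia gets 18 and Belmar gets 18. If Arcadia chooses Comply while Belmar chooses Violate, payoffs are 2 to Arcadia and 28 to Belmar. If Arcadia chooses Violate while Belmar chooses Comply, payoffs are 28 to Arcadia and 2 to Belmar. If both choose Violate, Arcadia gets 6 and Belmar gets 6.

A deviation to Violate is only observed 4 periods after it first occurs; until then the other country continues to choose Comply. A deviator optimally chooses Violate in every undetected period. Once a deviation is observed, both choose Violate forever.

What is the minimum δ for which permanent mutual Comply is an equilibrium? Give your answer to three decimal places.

A deviator earns 28 for 4 periods, then 6 forever; cooperating earns 18 forever. Multiplying the IC by (1−δ):
18 ≥ 28(1−δ^4) + 6δ^4, so 22·δ^4 ≥ 10 and δ^4 ≥ 5/11.
δ ≥ (5/11)^(1/4) ≈ 0.821.

0.821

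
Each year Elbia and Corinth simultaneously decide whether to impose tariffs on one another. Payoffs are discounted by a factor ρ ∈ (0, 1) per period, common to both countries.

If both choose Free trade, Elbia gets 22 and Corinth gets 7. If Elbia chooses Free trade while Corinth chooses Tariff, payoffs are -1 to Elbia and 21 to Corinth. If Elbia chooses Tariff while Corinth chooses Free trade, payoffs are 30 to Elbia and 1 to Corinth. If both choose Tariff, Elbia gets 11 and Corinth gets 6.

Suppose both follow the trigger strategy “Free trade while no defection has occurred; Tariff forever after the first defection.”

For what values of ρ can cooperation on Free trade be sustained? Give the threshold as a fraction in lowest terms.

14/15

Elbia's threshold: (30−22)/(30−11) = 8/19.
Corinth's threshold: (21−7)/(21−6) = 14/15.
8/19 < 14/15, so Corinth binds and ρ* = 14/15.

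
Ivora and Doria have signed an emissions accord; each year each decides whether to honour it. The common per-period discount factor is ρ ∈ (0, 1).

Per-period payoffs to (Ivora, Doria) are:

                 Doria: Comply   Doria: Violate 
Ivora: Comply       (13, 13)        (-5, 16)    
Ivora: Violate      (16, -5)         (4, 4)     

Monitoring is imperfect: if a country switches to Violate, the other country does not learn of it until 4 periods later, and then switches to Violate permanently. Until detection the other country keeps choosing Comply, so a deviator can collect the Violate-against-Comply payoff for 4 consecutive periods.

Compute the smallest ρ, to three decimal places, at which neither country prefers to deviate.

A deviator earns 16 for 4 periods, then 4 forever; cooperating earns 13 forever. Multiplying the IC by (1−ρ):
13 ≥ 16(1−ρ^4) + 4ρ^4, so 12·ρ^4 ≥ 3 and ρ^4 ≥ 1/4.
ρ ≥ (1/4)^(1/4) ≈ 0.707.

0.707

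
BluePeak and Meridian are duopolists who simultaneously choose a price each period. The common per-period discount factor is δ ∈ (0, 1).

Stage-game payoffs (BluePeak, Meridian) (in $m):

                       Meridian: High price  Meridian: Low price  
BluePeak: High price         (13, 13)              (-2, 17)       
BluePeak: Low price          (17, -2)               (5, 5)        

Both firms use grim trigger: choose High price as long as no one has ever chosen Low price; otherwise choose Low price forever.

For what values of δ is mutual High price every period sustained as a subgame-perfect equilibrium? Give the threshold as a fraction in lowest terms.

13/(1−δ) ≥ 17 + 5δ/(1−δ)
13 ≥ 17 − 12δ
δ ≥ 4/12 = 1/3.

1/3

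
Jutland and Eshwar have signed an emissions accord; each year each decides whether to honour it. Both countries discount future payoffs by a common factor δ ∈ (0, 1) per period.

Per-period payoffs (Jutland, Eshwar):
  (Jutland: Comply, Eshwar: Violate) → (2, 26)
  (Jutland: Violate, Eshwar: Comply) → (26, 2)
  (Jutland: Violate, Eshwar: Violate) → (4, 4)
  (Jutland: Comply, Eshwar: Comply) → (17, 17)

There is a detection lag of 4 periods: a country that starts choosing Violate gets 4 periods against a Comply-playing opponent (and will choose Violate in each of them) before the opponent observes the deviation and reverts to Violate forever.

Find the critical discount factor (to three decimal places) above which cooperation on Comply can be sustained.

0.800

The best deviation is to choose Violate for all 4 undetected periods, earning 26 each, then 4 forever once detected.
Deviation value: 26(1−δ^4)/(1−δ) + 4δ^4/(1−δ); cooperation value: 17/(1−δ).
IC: 17 ≥ 26(1−δ^4) + 4δ^4 = 26 − 22δ^4.
So δ^4 ≥ 9/22, giving δ ≥ (9/22)^(1/4) ≈ 0.800.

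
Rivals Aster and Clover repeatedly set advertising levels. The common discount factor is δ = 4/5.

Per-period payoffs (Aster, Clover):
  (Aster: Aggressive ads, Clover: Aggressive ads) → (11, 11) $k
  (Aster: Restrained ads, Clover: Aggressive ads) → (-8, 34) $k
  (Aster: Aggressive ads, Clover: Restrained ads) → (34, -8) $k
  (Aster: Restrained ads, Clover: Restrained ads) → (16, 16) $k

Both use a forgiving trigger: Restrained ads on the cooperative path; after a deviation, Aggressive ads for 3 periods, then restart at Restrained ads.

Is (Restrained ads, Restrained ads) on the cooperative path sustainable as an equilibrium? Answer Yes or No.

No

IC: δ+…+δ^3 ≥ (34−16)/(16−11) = 18/5.
At δ = 4/5: partial sum = 1.9520 < 3.6000. Cooperation not sustainable.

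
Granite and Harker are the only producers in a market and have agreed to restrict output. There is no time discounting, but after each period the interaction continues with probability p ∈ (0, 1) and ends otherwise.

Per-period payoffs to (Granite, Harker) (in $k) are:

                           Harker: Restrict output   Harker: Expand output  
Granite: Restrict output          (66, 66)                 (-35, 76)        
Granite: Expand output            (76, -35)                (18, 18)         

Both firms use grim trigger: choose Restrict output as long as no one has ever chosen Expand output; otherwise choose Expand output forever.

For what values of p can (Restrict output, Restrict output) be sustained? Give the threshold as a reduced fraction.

5/29

Expected cooperation value is 66 + p·66 + p²·66 + … = 66/(1−p); deviation gives 76 + p·18/(1−p).
66 ≥ 76(1−p) + 18p ⇒ 58p ≥ 10 ⇒ p ≥ 10/58 = 5/29.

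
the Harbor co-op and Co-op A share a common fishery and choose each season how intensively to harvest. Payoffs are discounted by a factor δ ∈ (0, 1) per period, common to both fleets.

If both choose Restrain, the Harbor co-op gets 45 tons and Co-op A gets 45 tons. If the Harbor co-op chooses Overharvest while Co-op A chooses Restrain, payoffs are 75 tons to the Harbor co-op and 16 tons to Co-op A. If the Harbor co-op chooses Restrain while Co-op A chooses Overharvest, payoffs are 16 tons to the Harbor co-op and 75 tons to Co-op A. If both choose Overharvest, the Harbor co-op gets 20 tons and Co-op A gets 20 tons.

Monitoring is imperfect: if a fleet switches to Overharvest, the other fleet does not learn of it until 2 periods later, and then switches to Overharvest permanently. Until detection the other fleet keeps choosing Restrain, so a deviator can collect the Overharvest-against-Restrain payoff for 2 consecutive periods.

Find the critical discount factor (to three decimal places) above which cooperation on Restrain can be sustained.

0.739

A deviator earns 75 for 2 periods, then 20 forever; cooperating earns 45 forever. Multiplying the IC by (1−δ):
45 ≥ 75(1−δ^2) + 20δ^2, so 55·δ^2 ≥ 30 and δ^2 ≥ 6/11.
δ ≥ (6/11)^(1/2) ≈ 0.739.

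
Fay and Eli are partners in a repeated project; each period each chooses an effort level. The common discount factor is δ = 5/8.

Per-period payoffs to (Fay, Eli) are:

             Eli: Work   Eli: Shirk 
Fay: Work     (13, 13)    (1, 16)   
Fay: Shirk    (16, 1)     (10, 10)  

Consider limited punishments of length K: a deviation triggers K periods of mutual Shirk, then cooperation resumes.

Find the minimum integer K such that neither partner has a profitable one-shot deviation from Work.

IC: δ(1−δ^K)/(1−δ) ≥ (16−13)/(13−10) = 1.
With δ = 5/8: need 1 − δ^K ≥ 1·(1−5/8)/(5/8), i.e. δ^K ≤ 0.4000.
Since (5/8)^1 = 0.6250 and (5/8)^2 = 0.3906, the smallest such K is 2.

2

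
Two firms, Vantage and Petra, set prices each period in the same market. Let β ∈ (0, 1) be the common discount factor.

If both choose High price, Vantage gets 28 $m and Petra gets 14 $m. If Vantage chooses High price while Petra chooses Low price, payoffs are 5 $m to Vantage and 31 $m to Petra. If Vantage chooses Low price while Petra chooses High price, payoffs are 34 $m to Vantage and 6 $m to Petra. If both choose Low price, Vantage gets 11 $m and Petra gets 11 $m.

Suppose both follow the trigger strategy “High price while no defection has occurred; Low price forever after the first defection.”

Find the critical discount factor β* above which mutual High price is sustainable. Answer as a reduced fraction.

17/20

For Vantage: deviation gain 34−28 = 6, per-period punishment loss 28−11 = 17. IC gives β ≥ 6/23.
For Petra: gain 17, loss 3 per period, so β ≥ 17/20.
The tighter constraint is Petra's, so cooperation needs β ≥ 17/20.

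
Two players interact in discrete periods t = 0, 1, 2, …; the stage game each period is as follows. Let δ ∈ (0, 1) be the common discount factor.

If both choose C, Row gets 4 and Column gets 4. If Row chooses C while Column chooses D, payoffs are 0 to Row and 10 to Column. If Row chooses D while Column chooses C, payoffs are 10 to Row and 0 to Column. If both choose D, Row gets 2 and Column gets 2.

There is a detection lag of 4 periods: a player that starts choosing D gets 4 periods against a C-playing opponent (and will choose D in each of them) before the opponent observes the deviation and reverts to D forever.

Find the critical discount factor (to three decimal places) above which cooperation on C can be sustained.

A deviator earns 10 for 4 periods, then 2 forever; cooperating earns 4 forever. Multiplying the IC by (1−δ):
4 ≥ 10(1−δ^4) + 2δ^4, so 8·δ^4 ≥ 6 and δ^4 ≥ 3/4.
δ ≥ (3/4)^(1/4) ≈ 0.931.

0.931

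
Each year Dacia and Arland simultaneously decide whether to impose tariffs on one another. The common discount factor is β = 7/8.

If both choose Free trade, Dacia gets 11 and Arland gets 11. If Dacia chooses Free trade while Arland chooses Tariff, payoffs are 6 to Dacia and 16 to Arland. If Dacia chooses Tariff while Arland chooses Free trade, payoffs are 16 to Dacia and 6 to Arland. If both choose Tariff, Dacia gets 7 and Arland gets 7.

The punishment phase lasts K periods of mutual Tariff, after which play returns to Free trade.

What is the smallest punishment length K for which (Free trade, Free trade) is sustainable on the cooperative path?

2

No profitable deviation requires (11−7)(β+…+β^K) ≥ 16−11, i.e. β+…+β^K ≥ 5/4 ≈ 1.2500.
With β = 7/8, the partial sums are K=1: 0.8750, K=2: 1.6406.
K = 2 is the first length at which the sum reaches 1.2500.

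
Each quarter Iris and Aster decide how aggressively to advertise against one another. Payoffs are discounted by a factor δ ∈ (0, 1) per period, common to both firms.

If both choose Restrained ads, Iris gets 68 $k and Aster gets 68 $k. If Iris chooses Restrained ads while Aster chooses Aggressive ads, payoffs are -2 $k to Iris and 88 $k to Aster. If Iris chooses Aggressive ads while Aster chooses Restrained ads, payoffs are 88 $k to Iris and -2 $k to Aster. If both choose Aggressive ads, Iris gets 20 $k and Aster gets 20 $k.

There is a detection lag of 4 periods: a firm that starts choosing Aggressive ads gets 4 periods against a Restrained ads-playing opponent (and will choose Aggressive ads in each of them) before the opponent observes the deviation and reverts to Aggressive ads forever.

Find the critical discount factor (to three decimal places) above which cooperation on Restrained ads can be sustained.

Deviating for the 4 undetected periods gains 88−68 = 20 per period over cooperation, then loses 68−20 = 48 per period forever once punishment starts.
Gain: 20(1 + δ + … + δ^3); loss: 48·δ^4/(1−δ).
No profitable deviation ⇔ 20(1−δ^4) ≤ 48·δ^4, i.e. δ^4 ≥ 20/(20+48) = 5/17.
Hence δ ≥ (5/17)^(1/4) ≈ 0.736.

0.736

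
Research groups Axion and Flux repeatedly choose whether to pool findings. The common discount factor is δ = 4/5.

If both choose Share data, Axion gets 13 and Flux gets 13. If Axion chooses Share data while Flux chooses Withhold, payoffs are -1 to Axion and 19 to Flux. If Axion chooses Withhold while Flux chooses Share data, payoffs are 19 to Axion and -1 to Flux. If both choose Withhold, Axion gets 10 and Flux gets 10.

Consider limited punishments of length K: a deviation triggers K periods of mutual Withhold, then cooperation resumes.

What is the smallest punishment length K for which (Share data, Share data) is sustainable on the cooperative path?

No profitable deviation requires (13−10)(δ+…+δ^K) ≥ 19−13, i.e. δ+…+δ^K ≥ 2 ≈ 2.0000.
With δ = 4/5, the partial sums are K=1: 0.8000, K=2: 1.4400, K=3: 1.9520, K=4: 2.3616.
K = 4 is the first length at which the sum reaches 2.0000.

4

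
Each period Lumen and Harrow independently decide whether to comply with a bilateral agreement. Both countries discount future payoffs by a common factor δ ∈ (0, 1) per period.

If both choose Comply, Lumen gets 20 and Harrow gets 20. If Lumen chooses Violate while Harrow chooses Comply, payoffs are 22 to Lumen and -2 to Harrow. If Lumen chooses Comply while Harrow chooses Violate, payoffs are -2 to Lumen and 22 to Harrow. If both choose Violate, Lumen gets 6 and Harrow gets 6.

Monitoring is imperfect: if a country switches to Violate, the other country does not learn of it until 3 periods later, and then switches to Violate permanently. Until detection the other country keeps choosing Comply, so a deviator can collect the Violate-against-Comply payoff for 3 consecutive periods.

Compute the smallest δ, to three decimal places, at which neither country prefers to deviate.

The best deviation is to choose Violate for all 3 undetected periods, earning 22 each, then 6 forever once detected.
Deviation value: 22(1−δ^3)/(1−δ) + 6δ^3/(1−δ); cooperation value: 20/(1−δ).
IC: 20 ≥ 22(1−δ^3) + 6δ^3 = 22 − 16δ^3.
So δ^3 ≥ 2/16 = 1/8, giving δ ≥ (1/8)^(1/3) ≈ 0.500.

0.500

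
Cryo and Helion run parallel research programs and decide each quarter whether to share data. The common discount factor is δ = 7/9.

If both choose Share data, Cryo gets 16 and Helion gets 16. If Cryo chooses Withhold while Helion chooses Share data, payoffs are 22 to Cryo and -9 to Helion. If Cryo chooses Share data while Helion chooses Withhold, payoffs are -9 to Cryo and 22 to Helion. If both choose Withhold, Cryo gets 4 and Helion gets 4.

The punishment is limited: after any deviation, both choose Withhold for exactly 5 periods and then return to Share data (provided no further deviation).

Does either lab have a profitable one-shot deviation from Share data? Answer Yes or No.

No

A one-shot deviation gives 22 now, then 4 for 5 periods, then back to 16.
Gain from deviating: (22−16) today; loss: (16−4) in each of the next 5 periods.
No-deviation condition: (16−4)(δ+…+δ^5) ≥ 22−16, i.e. δ+…+δ^5 ≥ 1/2.
At δ = 7/9: δ+…+δ^5 = 2.5038 ≥ 0.5000.
So cooperation is sustainable.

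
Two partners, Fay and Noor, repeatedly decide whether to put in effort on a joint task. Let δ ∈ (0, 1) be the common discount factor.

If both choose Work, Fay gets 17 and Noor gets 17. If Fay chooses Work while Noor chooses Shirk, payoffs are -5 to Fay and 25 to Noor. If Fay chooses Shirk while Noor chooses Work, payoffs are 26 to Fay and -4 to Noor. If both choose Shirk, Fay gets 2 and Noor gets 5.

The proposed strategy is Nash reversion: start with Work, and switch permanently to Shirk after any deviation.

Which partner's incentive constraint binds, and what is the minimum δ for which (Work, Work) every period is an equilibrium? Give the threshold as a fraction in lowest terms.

Noor; δ ≥ 2/5

Fay: cooperation gives 17 each period; deviation gives 26 once then 2 forever.
  17/(1−δ) ≥ 26 + 2δ/(1−δ) ⇒ δ ≥ 9/24 = 3/8.
Noor: cooperation gives 17 each period; deviation gives 25 once then 5 forever.
  δ ≥ 8/20 = 2/5.
Both must hold, so the binding constraint is Noor's: δ ≥ 2/5.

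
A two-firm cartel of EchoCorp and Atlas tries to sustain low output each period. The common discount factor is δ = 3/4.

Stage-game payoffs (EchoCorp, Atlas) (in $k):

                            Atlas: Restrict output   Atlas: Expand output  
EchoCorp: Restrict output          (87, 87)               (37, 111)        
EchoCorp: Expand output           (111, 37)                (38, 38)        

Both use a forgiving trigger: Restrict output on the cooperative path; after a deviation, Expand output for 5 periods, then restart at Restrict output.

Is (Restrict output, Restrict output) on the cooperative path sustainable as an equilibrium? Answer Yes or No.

Yes

Comparing payoff streams over the 6 periods until play realigns: cooperate → 87(1+δ+…+δ^5); deviate → 111 + 38(δ+…+δ^5).
Cooperation is sustained iff (87−38)(δ+…+δ^5) ≥ 111−87.
δ+…+δ^5 = 3/4·(1−(3/4)^5)/(1−3/4) = 2.2881, and (111−87)/(87−38) = 0.4898.
2.2881 ≥ 0.4898, so cooperation is sustainable.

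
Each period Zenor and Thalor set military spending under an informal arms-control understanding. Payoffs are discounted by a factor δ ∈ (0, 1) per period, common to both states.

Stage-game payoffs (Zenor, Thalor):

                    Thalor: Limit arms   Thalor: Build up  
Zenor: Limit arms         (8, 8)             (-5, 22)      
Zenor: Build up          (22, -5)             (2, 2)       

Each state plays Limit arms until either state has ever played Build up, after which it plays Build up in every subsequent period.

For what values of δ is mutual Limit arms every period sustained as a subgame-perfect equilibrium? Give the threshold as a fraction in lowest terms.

8/(1−δ) ≥ 22 + 2δ/(1−δ)
8 ≥ 22 − 20δ
δ ≥ 14/20 = 7/10.

7/10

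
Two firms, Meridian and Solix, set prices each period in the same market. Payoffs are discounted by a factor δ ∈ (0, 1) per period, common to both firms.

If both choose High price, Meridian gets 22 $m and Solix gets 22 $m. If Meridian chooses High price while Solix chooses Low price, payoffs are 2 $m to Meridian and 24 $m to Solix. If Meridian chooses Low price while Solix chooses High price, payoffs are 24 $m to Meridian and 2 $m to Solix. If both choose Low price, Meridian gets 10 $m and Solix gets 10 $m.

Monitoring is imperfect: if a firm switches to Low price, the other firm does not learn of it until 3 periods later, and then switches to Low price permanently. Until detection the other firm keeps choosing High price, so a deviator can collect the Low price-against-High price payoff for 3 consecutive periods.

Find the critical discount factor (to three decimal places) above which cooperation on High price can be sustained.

A deviator earns 24 for 3 periods, then 10 forever; cooperating earns 22 forever. Multiplying the IC by (1−δ):
22 ≥ 24(1−δ^3) + 10δ^3, so 14·δ^3 ≥ 2 and δ^3 ≥ 1/7.
δ ≥ (1/7)^(1/3) ≈ 0.523.

0.523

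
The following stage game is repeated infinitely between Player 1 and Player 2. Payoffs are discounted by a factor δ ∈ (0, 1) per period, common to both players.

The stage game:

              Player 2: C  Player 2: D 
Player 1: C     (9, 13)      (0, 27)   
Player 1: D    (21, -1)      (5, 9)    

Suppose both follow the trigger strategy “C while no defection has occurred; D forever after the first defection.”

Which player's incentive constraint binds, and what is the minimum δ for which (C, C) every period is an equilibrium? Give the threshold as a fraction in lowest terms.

Player 1: cooperation gives 9 each period; deviation gives 21 once then 5 forever.
  9/(1−δ) ≥ 21 + 5δ/(1−δ) ⇒ δ ≥ 12/16 = 3/4.
Player 2: cooperation gives 13 each period; deviation gives 27 once then 9 forever.
  δ ≥ 14/18 = 7/9.
Both must hold, so the binding constraint is Player 2's: δ ≥ 7/9.

Player 2; δ ≥ 7/9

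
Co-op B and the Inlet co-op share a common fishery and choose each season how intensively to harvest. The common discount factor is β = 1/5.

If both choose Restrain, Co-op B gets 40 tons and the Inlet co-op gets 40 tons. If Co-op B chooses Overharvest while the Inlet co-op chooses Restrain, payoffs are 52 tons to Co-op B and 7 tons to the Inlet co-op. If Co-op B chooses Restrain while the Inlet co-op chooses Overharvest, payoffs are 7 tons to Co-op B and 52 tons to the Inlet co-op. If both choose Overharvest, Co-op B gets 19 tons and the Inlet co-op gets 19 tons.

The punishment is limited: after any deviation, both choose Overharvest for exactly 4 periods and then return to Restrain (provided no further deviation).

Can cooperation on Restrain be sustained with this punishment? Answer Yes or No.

IC: β+…+β^4 ≥ (52−40)/(40−19) = 4/7.
At β = 1/5: partial sum = 0.2496 < 0.5714. Cooperation not sustainable.

No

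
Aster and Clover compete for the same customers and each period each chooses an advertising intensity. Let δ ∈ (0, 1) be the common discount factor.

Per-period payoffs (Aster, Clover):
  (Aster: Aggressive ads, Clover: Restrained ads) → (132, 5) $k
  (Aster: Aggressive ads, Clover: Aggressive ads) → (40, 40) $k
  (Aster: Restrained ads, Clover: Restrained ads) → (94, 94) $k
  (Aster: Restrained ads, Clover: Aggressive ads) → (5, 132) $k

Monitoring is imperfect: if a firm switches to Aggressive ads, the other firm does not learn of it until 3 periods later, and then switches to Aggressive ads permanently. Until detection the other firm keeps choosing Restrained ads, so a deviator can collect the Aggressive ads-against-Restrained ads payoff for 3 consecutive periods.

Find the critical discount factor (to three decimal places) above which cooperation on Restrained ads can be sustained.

0.745

Deviating for the 3 undetected periods gains 132−94 = 38 per period over cooperation, then loses 94−40 = 54 per period forever once punishment starts.
Gain: 38(1 + δ + … + δ^2); loss: 54·δ^3/(1−δ).
No profitable deviation ⇔ 38(1−δ^3) ≤ 54·δ^3, i.e. δ^3 ≥ 38/(38+54) = 19/46.
Hence δ ≥ (19/46)^(1/3) ≈ 0.745.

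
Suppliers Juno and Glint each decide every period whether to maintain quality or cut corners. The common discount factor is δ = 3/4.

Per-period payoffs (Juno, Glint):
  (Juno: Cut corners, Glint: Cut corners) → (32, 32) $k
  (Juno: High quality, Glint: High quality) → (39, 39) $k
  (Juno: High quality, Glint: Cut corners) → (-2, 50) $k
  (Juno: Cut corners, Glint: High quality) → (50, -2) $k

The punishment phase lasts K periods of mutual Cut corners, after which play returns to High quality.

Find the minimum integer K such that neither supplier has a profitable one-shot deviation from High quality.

IC: δ(1−δ^K)/(1−δ) ≥ (50−39)/(39−32) = 11/7.
With δ = 3/4: need 1 − δ^K ≥ 11/7·(1−3/4)/(3/4), i.e. δ^K ≤ 0.4762.
Since (3/4)^2 = 0.5625 and (3/4)^3 = 0.4219, the smallest such K is 3.

3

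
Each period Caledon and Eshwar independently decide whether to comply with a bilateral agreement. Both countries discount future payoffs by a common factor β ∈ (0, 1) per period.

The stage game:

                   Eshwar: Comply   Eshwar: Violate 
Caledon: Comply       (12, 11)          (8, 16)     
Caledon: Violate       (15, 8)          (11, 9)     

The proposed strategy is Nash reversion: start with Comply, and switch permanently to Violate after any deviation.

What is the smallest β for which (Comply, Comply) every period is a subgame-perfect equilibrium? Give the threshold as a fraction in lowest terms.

Caledon's threshold: (15−12)/(15−11) = 3/4.
Eshwar's threshold: (16−11)/(16−9) = 5/7.
3/4 > 5/7, so Caledon binds and β* = 3/4.

3/4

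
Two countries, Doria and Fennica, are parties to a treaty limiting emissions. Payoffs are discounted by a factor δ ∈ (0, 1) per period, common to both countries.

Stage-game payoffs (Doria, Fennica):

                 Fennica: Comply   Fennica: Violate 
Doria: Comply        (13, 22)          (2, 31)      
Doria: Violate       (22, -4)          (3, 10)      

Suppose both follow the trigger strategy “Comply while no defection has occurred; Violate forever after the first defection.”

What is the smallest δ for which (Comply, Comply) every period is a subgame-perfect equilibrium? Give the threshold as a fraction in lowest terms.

9/19

For Doria: deviation gain 22−13 = 9, per-period punishment loss 13−3 = 10. IC gives δ ≥ 9/19.
For Fennica: gain 9, loss 12 per period, so δ ≥ 9/21 = 3/7.
The tighter constraint is Doria's, so cooperation needs δ ≥ 9/19.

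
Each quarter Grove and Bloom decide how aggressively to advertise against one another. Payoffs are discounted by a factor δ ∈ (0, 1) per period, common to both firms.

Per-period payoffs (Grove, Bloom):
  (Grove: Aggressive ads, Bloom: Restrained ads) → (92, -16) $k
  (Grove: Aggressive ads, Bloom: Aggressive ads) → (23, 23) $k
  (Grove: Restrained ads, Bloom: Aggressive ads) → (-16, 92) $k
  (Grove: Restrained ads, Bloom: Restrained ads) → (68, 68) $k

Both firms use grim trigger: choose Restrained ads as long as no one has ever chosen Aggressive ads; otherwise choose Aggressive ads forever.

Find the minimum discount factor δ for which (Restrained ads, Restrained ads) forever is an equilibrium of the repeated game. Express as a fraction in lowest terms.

Under grim trigger the critical discount factor is (T−C)/(T−P) with T = 92, C = 68, P = 23.
δ* = (92−68)/(92−23) = 24/69 = 8/23.

8/23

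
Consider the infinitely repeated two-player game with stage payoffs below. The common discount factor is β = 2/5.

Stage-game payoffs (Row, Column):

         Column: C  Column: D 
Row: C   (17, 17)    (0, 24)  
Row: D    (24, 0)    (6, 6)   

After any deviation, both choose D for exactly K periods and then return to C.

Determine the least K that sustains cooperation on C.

4

Need Σ_{k=1}^{K} β^k ≥ (24−17)/(17−6) = 0.6364 at β = 2/5.
At K = 3 the sum is 0.6240 < 0.6364; at K = 4 it is 0.6496 ≥ 0.6364.
So the minimum punishment length is K = 4.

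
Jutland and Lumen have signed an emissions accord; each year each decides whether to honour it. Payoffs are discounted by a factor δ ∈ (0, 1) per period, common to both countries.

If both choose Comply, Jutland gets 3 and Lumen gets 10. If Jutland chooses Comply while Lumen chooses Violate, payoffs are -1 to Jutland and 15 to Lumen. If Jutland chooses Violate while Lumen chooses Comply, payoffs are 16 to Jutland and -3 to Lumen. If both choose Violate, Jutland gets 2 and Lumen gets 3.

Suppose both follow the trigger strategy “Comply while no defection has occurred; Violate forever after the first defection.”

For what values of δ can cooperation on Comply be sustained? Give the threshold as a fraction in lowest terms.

For Jutland: deviation gain 16−3 = 13, per-period punishment loss 3−2 = 1. IC gives δ ≥ 13/14.
For Lumen: gain 5, loss 7 per period, so δ ≥ 5/12.
The tighter constraint is Jutland's, so cooperation needs δ ≥ 13/14.

13/14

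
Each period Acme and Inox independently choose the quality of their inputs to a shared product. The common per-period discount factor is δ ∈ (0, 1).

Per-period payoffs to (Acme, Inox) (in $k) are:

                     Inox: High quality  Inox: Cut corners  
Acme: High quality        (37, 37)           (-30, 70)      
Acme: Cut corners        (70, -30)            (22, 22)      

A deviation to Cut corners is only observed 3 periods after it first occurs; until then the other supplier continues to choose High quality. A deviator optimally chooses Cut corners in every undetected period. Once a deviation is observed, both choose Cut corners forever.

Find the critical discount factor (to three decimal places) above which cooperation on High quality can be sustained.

A deviator earns 70 for 3 periods, then 22 forever; cooperating earns 37 forever. Multiplying the IC by (1−δ):
37 ≥ 70(1−δ^3) + 22δ^3, so 48·δ^3 ≥ 33 and δ^3 ≥ 11/16.
δ ≥ (11/16)^(1/3) ≈ 0.883.

0.883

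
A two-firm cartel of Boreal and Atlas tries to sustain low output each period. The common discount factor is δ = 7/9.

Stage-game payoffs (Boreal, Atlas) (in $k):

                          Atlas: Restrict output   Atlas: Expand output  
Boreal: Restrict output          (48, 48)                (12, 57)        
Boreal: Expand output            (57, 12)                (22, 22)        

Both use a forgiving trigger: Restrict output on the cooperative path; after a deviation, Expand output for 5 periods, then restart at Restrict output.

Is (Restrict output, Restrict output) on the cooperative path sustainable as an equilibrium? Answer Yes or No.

IC: δ+…+δ^5 ≥ (57−48)/(48−22) = 9/26.
At δ = 7/9: partial sum = 2.5038 ≥ 0.3462. Cooperation sustainable.

Yes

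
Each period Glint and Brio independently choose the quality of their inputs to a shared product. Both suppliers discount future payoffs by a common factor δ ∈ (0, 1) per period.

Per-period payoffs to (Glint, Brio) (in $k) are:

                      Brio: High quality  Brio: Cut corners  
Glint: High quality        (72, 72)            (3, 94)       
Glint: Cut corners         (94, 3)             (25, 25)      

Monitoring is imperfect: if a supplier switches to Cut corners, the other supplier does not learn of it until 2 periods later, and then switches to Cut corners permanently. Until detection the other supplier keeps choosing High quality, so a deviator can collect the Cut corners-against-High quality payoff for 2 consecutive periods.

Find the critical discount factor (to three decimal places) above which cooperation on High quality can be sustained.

0.565

Deviating for the 2 undetected periods gains 94−72 = 22 per period over cooperation, then loses 72−25 = 47 per period forever once punishment starts.
Gain: 22(1 + δ + … + δ^1); loss: 47·δ^2/(1−δ).
No profitable deviation ⇔ 22(1−δ^2) ≤ 47·δ^2, i.e. δ^2 ≥ 22/(22+47) = 22/69.
Hence δ ≥ (22/69)^(1/2) ≈ 0.565.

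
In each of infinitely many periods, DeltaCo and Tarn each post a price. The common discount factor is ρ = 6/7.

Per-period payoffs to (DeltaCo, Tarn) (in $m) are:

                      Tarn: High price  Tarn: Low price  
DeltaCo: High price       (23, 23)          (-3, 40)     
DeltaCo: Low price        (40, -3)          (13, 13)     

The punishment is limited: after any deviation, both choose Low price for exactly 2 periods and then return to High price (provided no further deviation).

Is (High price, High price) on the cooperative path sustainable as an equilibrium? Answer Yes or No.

Comparing payoff streams over the 3 periods until play realigns: cooperate → 23(1+ρ+…+ρ^2); deviate → 40 + 13(ρ+…+ρ^2).
Cooperation is sustained iff (23−13)(ρ+…+ρ^2) ≥ 40−23.
ρ+…+ρ^2 = 6/7·(1−(6/7)^2)/(1−6/7) = 1.5918, and (40−23)/(23−13) = 1.7000.
1.5918 < 1.7000, so cooperation is not sustainable.

No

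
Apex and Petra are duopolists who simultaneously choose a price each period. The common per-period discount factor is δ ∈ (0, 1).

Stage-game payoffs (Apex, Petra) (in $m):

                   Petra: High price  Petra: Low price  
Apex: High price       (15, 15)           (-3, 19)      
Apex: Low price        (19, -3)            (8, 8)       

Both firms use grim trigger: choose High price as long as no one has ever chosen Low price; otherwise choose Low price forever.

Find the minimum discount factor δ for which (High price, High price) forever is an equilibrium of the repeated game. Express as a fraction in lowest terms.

4/11

Cooperation forever yields 15 each period: 15/(1−δ).
Deviating yields 19 once, then 8 forever: 19 + 8δ/(1−δ).
No profitable deviation requires 15/(1−δ) ≥ 19 + 8δ/(1−δ).
Multiplying by (1−δ): 15 ≥ 19(1−δ) + 8δ = 19 − 11δ.
So 11δ ≥ 4, i.e. δ ≥ 4/11.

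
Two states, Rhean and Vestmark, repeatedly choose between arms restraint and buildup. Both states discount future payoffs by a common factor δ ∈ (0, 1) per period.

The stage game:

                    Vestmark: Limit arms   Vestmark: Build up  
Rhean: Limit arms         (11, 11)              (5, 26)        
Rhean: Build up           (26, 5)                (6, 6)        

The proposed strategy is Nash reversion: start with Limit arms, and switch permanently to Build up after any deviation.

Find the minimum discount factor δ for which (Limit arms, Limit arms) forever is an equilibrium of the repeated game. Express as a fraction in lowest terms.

One-period gain from deviating is 26 − 11 = 15. The loss is 11 − 6 = 5 in every subsequent period, with present value 5·δ/(1−δ).
Deviation is unprofitable when 5·δ/(1−δ) ≥ 15, i.e. δ/(1−δ) ≥ 3.
Equivalently δ ≥ 15/(15+5) = 3/4.

3/4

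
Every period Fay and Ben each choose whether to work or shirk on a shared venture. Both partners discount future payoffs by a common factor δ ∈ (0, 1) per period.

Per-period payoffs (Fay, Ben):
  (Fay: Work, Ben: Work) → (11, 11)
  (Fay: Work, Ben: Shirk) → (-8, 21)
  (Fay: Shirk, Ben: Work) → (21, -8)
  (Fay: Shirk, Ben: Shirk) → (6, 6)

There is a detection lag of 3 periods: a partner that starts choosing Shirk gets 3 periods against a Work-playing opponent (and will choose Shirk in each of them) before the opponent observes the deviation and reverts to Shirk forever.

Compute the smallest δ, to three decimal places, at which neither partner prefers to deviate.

0.874

A deviator earns 21 for 3 periods, then 6 forever; cooperating earns 11 forever. Multiplying the IC by (1−δ):
11 ≥ 21(1−δ^3) + 6δ^3, so 15·δ^3 ≥ 10 and δ^3 ≥ 2/3.
δ ≥ (2/3)^(1/3) ≈ 0.874.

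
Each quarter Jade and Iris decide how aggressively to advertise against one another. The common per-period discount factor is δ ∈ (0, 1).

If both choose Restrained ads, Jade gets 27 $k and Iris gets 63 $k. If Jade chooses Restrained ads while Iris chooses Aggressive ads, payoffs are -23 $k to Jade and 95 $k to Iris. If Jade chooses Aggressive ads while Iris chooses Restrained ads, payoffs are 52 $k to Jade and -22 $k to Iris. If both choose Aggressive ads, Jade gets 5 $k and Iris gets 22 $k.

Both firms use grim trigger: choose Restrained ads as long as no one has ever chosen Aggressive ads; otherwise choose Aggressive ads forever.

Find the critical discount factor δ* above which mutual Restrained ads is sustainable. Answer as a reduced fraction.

25/47

Jade: cooperation gives 27 each period; deviation gives 52 once then 5 forever.
  27/(1−δ) ≥ 52 + 5δ/(1−δ) ⇒ δ ≥ 25/47.
Iris: cooperation gives 63 each period; deviation gives 95 once then 22 forever.
  δ ≥ 32/73.
Both must hold, so the binding constraint is Jade's: δ ≥ 25/47.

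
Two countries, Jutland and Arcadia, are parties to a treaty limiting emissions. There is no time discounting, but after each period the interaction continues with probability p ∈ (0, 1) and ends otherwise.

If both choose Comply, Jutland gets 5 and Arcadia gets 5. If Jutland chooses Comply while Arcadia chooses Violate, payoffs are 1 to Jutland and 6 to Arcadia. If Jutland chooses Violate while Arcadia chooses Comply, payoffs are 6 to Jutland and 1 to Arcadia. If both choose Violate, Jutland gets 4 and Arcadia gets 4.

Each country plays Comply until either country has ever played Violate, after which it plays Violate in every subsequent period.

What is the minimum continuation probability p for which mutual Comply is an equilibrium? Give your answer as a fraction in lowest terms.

With no time discounting, the continuation probability p plays the role of the discount factor.
Grim-trigger IC: 5/(1−p) ≥ 6 + 4p/(1−p) ⇒ p ≥ (6−5)/(6−4) = 1/2.

1/2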